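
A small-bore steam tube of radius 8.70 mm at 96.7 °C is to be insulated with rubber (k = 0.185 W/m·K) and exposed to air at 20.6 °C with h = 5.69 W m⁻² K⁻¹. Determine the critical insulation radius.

For a cylinder, r_cr = k_ins/h = 0.185/5.69 = 0.0325 m = 3.25 cm

r_cr = 3.25 cm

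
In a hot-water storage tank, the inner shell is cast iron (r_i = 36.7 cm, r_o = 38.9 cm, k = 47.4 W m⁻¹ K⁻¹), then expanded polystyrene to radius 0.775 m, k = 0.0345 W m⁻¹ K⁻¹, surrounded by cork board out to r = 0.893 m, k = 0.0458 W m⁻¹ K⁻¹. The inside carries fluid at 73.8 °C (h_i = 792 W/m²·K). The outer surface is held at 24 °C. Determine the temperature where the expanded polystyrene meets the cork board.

Treat each layer as a resistance in series:
  R_conv,in = 1/(4πr²h) = 1/(4π·0.367²·792) = 7.460×10^-4 K/W
  R_cast iron = (1/0.367 − 1/0.389)/(4πk) = 0.1541/(4π·47.4) = 2.587×10^-4 K/W
  R_expanded polystyrene = (1/0.389 − 1/0.775)/(4πk) = 1.280/(4π·0.0345) = 2.953 K/W
  R_cork board = (1/0.775 − 1/0.893)/(4πk) = 0.1705/(4π·0.0458) = 0.2962 K/W
ΣR = 7.460×10^-4 + 2.587×10^-4 + 2.953 + 0.2962 = 3.250 K/W
Q = ΔT/ΣR = (73.8 °C − 24 °C)/3.250 = 15.32 W
From the inner boundary to the expanded polystyrene/cork board interface, ΣR_partial = 2.954 K/W.
T_interface = T_in − Q·ΣR_partial = 73.8 °C − (15.32)(2.954) = 28.5 °C

T = 28.5 °C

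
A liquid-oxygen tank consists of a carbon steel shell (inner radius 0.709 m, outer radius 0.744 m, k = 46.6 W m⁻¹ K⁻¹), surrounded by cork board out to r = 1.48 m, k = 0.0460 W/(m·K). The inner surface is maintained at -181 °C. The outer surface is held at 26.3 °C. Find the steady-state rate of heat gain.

Series thermal resistances, inner to outer:
  R_carbon steel = (1/0.709 − 1/0.744)/(4πk) = 0.06635/(4π·46.6) = 1.133×10^-4 K/W
  R_cork board = (1/0.744 − 1/1.48)/(4πk) = 0.6684/(4π·0.0460) = 1.156 K/W
ΣR = 1.133×10^-4 + 1.156 = 1.156 K/W
Q = ΔT/ΣR = (-181 °C − 26.3 °C)/1.156 = -179 W
(Negative Q ⇒ heat flows inward; heat gain = 179 W.)

Q = 179 W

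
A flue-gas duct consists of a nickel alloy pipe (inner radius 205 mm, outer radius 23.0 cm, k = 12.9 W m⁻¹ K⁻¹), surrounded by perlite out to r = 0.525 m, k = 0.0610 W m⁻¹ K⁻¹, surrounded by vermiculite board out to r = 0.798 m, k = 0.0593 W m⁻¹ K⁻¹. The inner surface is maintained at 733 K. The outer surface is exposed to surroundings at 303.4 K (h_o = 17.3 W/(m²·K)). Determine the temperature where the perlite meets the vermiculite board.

T = 452 K

Treat each layer as a resistance in series:
  R'_nickel alloy = ln(0.230/0.205)/(2πk) = 0.1151/(2π·12.9) = 0.001420 m·K/W
  R'_perlite = ln(0.525/0.230)/(2πk) = 0.8253/(2π·0.0610) = 2.153 m·K/W
  R'_vermiculite board = ln(0.798/0.525)/(2πk) = 0.4187/(2π·0.0593) = 1.124 m·K/W
  R'_conv,out = 1/(2πr h) = 1/(2π·0.798·17.3) = 0.01153 m·K/W
ΣR = 0.001420 + 2.153 + 1.124 + 0.01153 = 3.290 m·K/W
Q' = ΔT/ΣR = (733 K − 303.4 K)/3.290 = 130.6 W/m
From the inner boundary to the perlite/vermiculite board interface, ΣR_partial = 2.154 m·K/W.
T_interface = T_in − Q'·ΣR_partial = 733 K − (130.6)(2.154) = 452 K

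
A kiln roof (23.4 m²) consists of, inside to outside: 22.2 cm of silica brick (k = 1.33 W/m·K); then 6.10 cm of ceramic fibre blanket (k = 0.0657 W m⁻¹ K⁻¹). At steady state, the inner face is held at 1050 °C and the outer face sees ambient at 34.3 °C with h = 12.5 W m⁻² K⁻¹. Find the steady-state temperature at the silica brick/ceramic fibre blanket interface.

Resistance network (inner→outer):
  R_silica brick = L/(kA) = 0.222/(1.33·23.4) = 0.007133 K/W
  R_ceramic fibre blanket = L/(kA) = 0.0610/(0.0657·23.4) = 0.03968 K/W
  R_conv,out = 1/(hA) = 1/(12.5·23.4) = 0.003419 K/W
ΣR = 0.007133 + 0.03968 + 0.003419 = 0.05023 K/W
Q = ΔT/ΣR = (1050 °C − 34.3 °C)/0.05023 = 20220 W
From the inner boundary to the silica brick/ceramic fibre blanket interface, ΣR_partial = 0.007133 K/W.
T_interface = T_in − Q·ΣR_partial = 1050 °C − (20220)(0.007133) = 906 °C

T = 906 °C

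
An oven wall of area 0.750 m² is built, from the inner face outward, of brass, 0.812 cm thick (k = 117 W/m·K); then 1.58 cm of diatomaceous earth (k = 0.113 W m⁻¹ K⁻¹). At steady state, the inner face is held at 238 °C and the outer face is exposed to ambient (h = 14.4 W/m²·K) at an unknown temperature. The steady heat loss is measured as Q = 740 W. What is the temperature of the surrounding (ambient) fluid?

T_out = 31.5 °C

Series resistances:
  R_brass = L/(kA) = 0.00812/(117·0.750) = 9.254×10^-5 K/W
  R_diatomaceous earth = L/(kA) = 0.0158/(0.113·0.750) = 0.1864 K/W
  R_conv,out = 1/(hA) = 1/(14.4·0.750) = 0.09259 K/W
ΣR = 0.2791 K/W
ΔT = Q·ΣR = 740 × 0.2791 = 206.5 K
Heat flows outward, so T_out = T_in − ΔT = 238 − 206.5 = 31.5 °C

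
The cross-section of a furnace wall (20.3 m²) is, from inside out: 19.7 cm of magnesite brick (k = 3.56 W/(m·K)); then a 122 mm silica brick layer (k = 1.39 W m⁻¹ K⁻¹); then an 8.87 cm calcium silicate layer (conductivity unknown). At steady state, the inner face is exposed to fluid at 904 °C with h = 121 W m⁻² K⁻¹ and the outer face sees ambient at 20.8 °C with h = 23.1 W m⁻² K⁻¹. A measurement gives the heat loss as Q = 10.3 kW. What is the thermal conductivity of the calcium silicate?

k = 0.0574 W/m·K

ΣR = ΔT/Q = |904 − 20.8|/10300 = 0.08575 K/W
Known resistances:
  R_conv,in = 1/(hA) = 1/(121·20.3) = 4.071×10^-4 K/W
  R_magnesite brick = L/(kA) = 0.197/(3.56·20.3) = 0.002726 K/W
  R_silica brick = L/(kA) = 0.122/(1.39·20.3) = 0.004324 K/W
  R_conv,out = 1/(hA) = 1/(23.1·20.3) = 0.002133 K/W
R_calcium silicate = ΣR − ΣR_known = 0.08575 − 0.009590 = 0.07616 K/W
L/(kA) = 0.07616 ⇒ k = 0.0887/(0.07616·20.3) = 0.0574 W/m·K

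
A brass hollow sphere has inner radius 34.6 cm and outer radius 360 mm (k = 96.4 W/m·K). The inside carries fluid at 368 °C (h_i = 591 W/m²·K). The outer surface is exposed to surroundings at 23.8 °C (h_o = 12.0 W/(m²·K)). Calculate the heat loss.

Q = 6570 W

Treat each layer as a resistance in series:
  R_conv,in = 1/(4πr²h) = 1/(4π·0.346²·591) = 0.001125 K/W
  R_brass = (1/0.346 − 1/0.360)/(4πk) = 0.1124/(4π·96.4) = 9.278×10^-5 K/W
  R_conv,out = 1/(4πr²h) = 1/(4π·0.360²·12.0) = 0.05117 K/W
ΣR = 0.001125 + 9.278×10^-5 + 0.05117 = 0.05239 K/W
Q = ΔT/ΣR = (368 °C − 23.8 °C)/0.05239 = 6570 W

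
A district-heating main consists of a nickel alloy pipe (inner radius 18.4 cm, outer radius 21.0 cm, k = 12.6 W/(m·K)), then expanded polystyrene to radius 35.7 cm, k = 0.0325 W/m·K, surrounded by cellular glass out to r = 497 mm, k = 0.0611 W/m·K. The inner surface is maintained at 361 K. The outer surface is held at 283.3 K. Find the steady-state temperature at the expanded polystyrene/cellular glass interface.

T = 302.6 K

Treat each layer as a resistance in series:
  R'_nickel alloy = ln(0.210/0.184)/(2πk) = 0.1322/(2π·12.6) = 0.001670 m·K/W
  R'_expanded polystyrene = ln(0.357/0.210)/(2πk) = 0.5306/(2π·0.0325) = 2.599 m·K/W
  R'_cellular glass = ln(0.497/0.357)/(2πk) = 0.3309/(2π·0.0611) = 0.8618 m·K/W
ΣR = 0.001670 + 2.599 + 0.8618 = 3.462 m·K/W
Q' = ΔT/ΣR = (361 K − 283.3 K)/3.462 = 22.44 W/m
From the inner boundary to the expanded polystyrene/cellular glass interface, ΣR_partial = 2.601 m·K/W.
T_interface = T_in − Q'·ΣR_partial = 361 K − (22.44)(2.601) = 302.6 K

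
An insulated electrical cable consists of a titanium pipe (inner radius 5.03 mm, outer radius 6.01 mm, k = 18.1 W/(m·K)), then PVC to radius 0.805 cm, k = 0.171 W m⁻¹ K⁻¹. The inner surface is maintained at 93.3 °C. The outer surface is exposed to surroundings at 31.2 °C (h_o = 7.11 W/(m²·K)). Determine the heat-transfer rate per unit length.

Resistance network (inner→outer):
  R'_titanium = ln(0.00601/0.00503)/(2πk) = 0.1780/(2π·18.1) = 0.001565 m·K/W
  R'_PVC = ln(0.00805/0.00601)/(2πk) = 0.2922/(2π·0.171) = 0.2720 m·K/W
  R'_conv,out = 1/(2πr h) = 1/(2π·0.00805·7.11) = 2.781 m·K/W
ΣR = 0.001565 + 0.2720 + 2.781 = 3.055 m·K/W
Q' = ΔT/ΣR = (93.3 °C − 31.2 °C)/3.055 = 20.3 W/m

Q' = 20.3 W/m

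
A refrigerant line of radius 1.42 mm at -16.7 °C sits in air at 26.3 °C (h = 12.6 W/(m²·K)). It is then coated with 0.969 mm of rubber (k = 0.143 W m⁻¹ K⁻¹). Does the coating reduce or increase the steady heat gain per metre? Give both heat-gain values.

Critical radius for a cylinder: r_cr = k/h = 0.0113 m = 1.13 cm.
Outer radius after coating: r₂ = 0.00142 + 9.69×10^-4 = 0.002389 m.
Since r₁ < r_cr and r₂ ≤ r_cr, the coating moves toward the maximum at r_cr — heat gain rises.
Bare: R = 1/(2πr₁h) = 8.895 m·K/W; Q = 43/8.895 = 4.83 W/m.
Coated: R = R_cond + R_conv = 5.866 m·K/W; Q = 43/5.866 = 7.33 W/m.

increases: 4.83 → 7.33 W/m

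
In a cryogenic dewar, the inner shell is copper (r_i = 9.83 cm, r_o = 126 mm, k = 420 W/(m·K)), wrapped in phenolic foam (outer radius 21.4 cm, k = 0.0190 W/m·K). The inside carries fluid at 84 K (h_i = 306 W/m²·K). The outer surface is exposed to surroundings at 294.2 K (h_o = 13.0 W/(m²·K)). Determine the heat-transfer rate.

Q = 15.2 W

Resistance network (inner→outer):
  R_conv,in = 1/(4πr²h) = 1/(4π·0.0983²·306) = 0.02691 K/W
  R_copper = (1/0.0983 − 1/0.126)/(4πk) = 2.236/(4π·420) = 4.237×10^-4 K/W
  R_phenolic foam = (1/0.126 − 1/0.214)/(4πk) = 3.264/(4π·0.0190) = 13.67 K/W
  R_conv,out = 1/(4πr²h) = 1/(4π·0.214²·13.0) = 0.1337 K/W
ΣR = 0.02691 + 4.237×10^-4 + 13.67 + 0.1337 = 13.83 K/W
Q = ΔT/ΣR = (84 K − 294.2 K)/13.83 = -15.2 W
(Negative Q ⇒ heat flows inward; heat gain = 15.2 W.)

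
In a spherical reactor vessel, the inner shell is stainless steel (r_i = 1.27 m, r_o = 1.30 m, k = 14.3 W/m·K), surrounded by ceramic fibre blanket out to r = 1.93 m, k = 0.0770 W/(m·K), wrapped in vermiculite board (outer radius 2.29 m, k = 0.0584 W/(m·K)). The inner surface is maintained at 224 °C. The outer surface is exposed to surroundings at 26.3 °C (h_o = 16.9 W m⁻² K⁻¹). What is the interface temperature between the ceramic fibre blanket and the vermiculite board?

T = 85.8 °C

Series thermal resistances, inner to outer:
  R_stainless steel = (1/1.27 − 1/1.30)/(4πk) = 0.01817/(4π·14.3) = 1.011×10^-4 K/W
  R_ceramic fibre blanket = (1/1.30 − 1/1.93)/(4πk) = 0.2511/(4π·0.0770) = 0.2595 K/W
  R_vermiculite board = (1/1.93 − 1/2.29)/(4πk) = 0.08145/(4π·0.0584) = 0.1110 K/W
  R_conv,out = 1/(4πr²h) = 1/(4π·2.29²·16.9) = 8.979×10^-4 K/W
ΣR = 1.011×10^-4 + 0.2595 + 0.1110 + 8.979×10^-4 = 0.3715 K/W
Q = ΔT/ΣR = (224 °C − 26.3 °C)/0.3715 = 532.2 W
From the inner boundary to the ceramic fibre blanket/vermiculite board interface, ΣR_partial = 0.2596 K/W.
T_interface = T_in − Q·ΣR_partial = 224 °C − (532.2)(0.2596) = 85.8 °C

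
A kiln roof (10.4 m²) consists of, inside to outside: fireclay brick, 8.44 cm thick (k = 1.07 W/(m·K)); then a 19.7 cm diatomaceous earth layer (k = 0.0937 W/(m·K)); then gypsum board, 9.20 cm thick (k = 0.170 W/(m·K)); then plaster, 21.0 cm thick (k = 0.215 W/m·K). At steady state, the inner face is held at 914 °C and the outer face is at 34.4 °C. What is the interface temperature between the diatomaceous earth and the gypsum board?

T = 395 °C

Resistance network (inner→outer):
  R_fireclay brick = L/(kA) = 0.0844/(1.07·10.4) = 0.007584 K/W
  R_diatomaceous earth = L/(kA) = 0.197/(0.0937·10.4) = 0.2022 K/W
  R_gypsum board = L/(kA) = 0.0920/(0.170·10.4) = 0.05204 K/W
  R_plaster = L/(kA) = 0.210/(0.215·10.4) = 0.09392 K/W
ΣR = 0.007584 + 0.2022 + 0.05204 + 0.09392 = 0.3557 K/W
Q = ΔT/ΣR = (914 °C − 34.4 °C)/0.3557 = 2473 W
From the inner boundary to the diatomaceous earth/gypsum board interface, ΣR_partial = 0.2098 K/W.
T_interface = T_in − Q·ΣR_partial = 914 °C − (2473)(0.2098) = 395 °C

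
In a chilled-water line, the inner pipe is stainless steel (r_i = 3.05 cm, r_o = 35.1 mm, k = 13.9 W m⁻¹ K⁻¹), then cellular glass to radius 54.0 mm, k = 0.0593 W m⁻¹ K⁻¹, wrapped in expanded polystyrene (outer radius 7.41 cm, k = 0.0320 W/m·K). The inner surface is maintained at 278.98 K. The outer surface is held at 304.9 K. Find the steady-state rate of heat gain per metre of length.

Treat each layer as a resistance in series:
  R'_stainless steel = ln(0.0351/0.0305)/(2πk) = 0.1405/(2π·13.9) = 0.001608 m·K/W
  R'_cellular glass = ln(0.0540/0.0351)/(2πk) = 0.4308/(2π·0.0593) = 1.156 m·K/W
  R'_expanded polystyrene = ln(0.0741/0.0540)/(2πk) = 0.3164/(2π·0.0320) = 1.574 m·K/W
ΣR = 0.001608 + 1.156 + 1.574 = 2.732 m·K/W
Q' = ΔT/ΣR = (278.98 K − 304.9 K)/2.732 = -9.49 W/m
(Negative Q' ⇒ heat flows inward; heat gain = 9.49 W/m.)

Q' = 9.49 W/m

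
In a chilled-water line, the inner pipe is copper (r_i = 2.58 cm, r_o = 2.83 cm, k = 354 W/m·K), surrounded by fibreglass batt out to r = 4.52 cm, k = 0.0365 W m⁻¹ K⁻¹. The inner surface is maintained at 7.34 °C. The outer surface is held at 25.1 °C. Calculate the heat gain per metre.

Q' = 8.70 W/m

Series thermal resistances, inner to outer:
  R'_copper = ln(0.0283/0.0258)/(2πk) = 0.09249/(2π·354) = 4.158×10^-5 m·K/W
  R'_fibreglass batt = ln(0.0452/0.0283)/(2πk) = 0.4682/(2π·0.0365) = 2.042 m·K/W
ΣR = 4.158×10^-5 + 2.042 = 2.042 m·K/W
Q' = ΔT/ΣR = (7.34 °C − 25.1 °C)/2.042 = -8.70 W/m
(Negative Q' ⇒ heat flows inward; heat gain = 8.70 W/m.)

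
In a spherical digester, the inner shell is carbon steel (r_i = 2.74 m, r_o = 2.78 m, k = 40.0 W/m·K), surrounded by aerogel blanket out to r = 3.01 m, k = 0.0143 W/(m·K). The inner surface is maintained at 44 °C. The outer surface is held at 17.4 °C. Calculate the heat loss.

Q = 174 W

Series thermal resistances, inner to outer:
  R_carbon steel = (1/2.74 − 1/2.78)/(4πk) = 0.005251/(4π·40.0) = 1.045×10^-5 K/W
  R_aerogel blanket = (1/2.78 − 1/3.01)/(4πk) = 0.02749/(4π·0.0143) = 0.1530 K/W
ΣR = 1.045×10^-5 + 0.1530 = 0.1530 K/W
Q = ΔT/ΣR = (44 °C − 17.4 °C)/0.1530 = 174 W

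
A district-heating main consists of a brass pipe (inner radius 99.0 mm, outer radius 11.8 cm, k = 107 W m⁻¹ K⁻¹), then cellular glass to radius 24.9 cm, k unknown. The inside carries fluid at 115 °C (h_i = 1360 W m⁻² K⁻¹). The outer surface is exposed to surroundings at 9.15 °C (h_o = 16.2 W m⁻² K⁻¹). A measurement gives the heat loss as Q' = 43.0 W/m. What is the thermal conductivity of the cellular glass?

ΣR = ΔT/Q' = |115 − 9.15|/43.0 = 2.462 m·K/W
Known resistances:
  R'_conv,in = 1/(2πr h) = 1/(2π·0.0990·1360) = 0.001182 m·K/W
  R'_brass = ln(0.118/0.0990)/(2πk) = 0.1756/(2π·107) = 2.611×10^-4 m·K/W
  R'_conv,out = 1/(2πr h) = 1/(2π·0.249·16.2) = 0.03946 m·K/W
R_cellular glass = ΣR − ΣR_known = 2.462 − 0.04090 = 2.421 m·K/W
ln(r₂/r₁)/(2πk) = 2.421 ⇒ k = 0.7468/(2π·2.421) = 0.0491 W/m·K

k = 0.0491 W/m·K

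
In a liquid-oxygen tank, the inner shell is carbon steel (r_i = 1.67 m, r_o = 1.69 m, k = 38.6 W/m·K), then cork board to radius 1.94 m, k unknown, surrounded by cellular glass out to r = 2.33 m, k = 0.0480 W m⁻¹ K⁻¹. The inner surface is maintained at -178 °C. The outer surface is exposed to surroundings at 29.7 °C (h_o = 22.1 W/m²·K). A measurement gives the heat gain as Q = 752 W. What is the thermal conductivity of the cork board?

ΣR = ΔT/Q = |-178 − 29.7|/752 = 0.2762 K/W
Known resistances:
  R_carbon steel = (1/1.67 − 1/1.69)/(4πk) = 0.007086/(4π·38.6) = 1.461×10^-5 K/W
  R_cellular glass = (1/1.94 − 1/2.33)/(4πk) = 0.08628/(4π·0.0480) = 0.1430 K/W
  R_conv,out = 1/(4πr²h) = 1/(4π·2.33²·22.1) = 6.633×10^-4 K/W
R_cork board = ΣR − ΣR_known = 0.2762 − 0.1437 = 0.1325 K/W
(1/r₁−1/r₂)/(4πk) = 0.1325 ⇒ k = 0.07625/(4π·0.1325) = 0.0458 W/m·K

k = 0.0458 W/m·K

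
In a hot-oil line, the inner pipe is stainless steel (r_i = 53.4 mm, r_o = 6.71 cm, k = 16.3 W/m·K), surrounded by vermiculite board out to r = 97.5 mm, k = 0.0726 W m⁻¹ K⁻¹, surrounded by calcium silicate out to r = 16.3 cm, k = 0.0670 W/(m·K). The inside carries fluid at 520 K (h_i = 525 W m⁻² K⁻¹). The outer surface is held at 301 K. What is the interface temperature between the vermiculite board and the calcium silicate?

T = 432 K

Resistance network (inner→outer):
  R'_conv,in = 1/(2πr h) = 1/(2π·0.0534·525) = 0.005677 m·K/W
  R'_stainless steel = ln(0.0671/0.0534)/(2πk) = 0.2284/(2π·16.3) = 0.002230 m·K/W
  R'_vermiculite board = ln(0.0975/0.0671)/(2πk) = 0.3737/(2π·0.0726) = 0.8192 m·K/W
  R'_calcium silicate = ln(0.163/0.0975)/(2πk) = 0.5139/(2π·0.0670) = 1.221 m·K/W
ΣR = 0.005677 + 0.002230 + 0.8192 + 1.221 = 2.048 m·K/W
Q' = ΔT/ΣR = (520 K − 301 K)/2.048 = 106.9 W/m
From the inner boundary to the vermiculite board/calcium silicate interface, ΣR_partial = 0.8271 m·K/W.
T_interface = T_in − Q'·ΣR_partial = 520 K − (106.9)(0.8271) = 432 K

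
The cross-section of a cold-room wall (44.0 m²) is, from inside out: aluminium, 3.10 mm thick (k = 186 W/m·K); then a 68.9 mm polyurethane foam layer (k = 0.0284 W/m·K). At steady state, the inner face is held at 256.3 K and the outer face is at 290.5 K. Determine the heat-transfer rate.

Q = 620 W

Resistance network (inner→outer):
  R_aluminium = L/(kA) = 0.00310/(186·44.0) = 3.788×10^-7 K/W
  R_polyurethane foam = L/(kA) = 0.0689/(0.0284·44.0) = 0.05514 K/W
ΣR = 3.788×10^-7 + 0.05514 = 0.05514 K/W
Q = ΔT/ΣR = (256.3 K − 290.5 K)/0.05514 = -620 W
(Negative Q ⇒ heat flows inward; heat gain = 620 W.)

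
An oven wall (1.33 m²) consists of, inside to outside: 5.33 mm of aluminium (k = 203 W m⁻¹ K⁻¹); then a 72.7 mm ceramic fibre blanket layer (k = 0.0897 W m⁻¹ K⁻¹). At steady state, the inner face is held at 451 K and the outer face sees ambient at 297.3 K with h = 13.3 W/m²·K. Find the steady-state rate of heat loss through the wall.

Treat each layer as a resistance in series:
  R_aluminium = L/(kA) = 0.00533/(203·1.33) = 1.974×10^-5 K/W
  R_ceramic fibre blanket = L/(kA) = 0.0727/(0.0897·1.33) = 0.6094 K/W
  R_conv,out = 1/(hA) = 1/(13.3·1.33) = 0.05653 K/W
ΣR = 1.974×10^-5 + 0.6094 + 0.05653 = 0.6659 K/W
Q = ΔT/ΣR = (451 K − 297.3 K)/0.6659 = 231 W

Q = 231 W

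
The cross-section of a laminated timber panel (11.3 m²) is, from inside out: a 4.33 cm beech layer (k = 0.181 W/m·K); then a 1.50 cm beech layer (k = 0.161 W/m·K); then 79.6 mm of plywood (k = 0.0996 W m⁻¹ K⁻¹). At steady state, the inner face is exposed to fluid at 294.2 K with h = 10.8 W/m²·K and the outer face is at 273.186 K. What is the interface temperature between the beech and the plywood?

T = 286.9 K

Series thermal resistances, inner to outer:
  R_conv,in = 1/(hA) = 1/(10.8·11.3) = 0.008194 K/W
  R_beech = L/(kA) = 0.0433/(0.181·11.3) = 0.02117 K/W
  R_beech = L/(kA) = 0.0150/(0.161·11.3) = 0.008245 K/W
  R_plywood = L/(kA) = 0.0796/(0.0996·11.3) = 0.07073 K/W
ΣR = 0.008194 + 0.02117 + 0.008245 + 0.07073 = 0.1083 K/W
Q = ΔT/ΣR = (294.2 K − 273.186 K)/0.1083 = 194.0 W
From the inner boundary to the beech/plywood interface, ΣR_partial = 0.03761 K/W.
T_interface = T_in − Q·ΣR_partial = 294.2 K − (194.0)(0.03761) = 286.9 K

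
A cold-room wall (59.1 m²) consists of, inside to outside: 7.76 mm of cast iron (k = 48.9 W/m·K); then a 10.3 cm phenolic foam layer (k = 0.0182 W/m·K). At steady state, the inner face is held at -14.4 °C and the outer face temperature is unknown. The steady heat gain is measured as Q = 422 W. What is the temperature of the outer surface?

Series resistances:
  R_cast iron = L/(kA) = 0.00776/(48.9·59.1) = 2.685×10^-6 K/W
  R_phenolic foam = L/(kA) = 0.103/(0.0182·59.1) = 0.09576 K/W
ΣR = 0.09576 K/W
ΔT = Q·ΣR = 422 × 0.09576 = 40.41 K
Heat flows inward, so T_out = T_in + ΔT = -14.4 + 40.41 = 26.0 °C

T_out = 26.0 °C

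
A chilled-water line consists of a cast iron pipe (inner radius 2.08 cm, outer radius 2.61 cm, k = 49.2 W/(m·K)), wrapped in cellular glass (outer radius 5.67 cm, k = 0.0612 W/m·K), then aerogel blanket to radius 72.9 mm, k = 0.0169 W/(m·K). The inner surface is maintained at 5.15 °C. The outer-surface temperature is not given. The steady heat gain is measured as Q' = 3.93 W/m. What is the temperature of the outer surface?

T_out = 22.4 °C

Series resistances:
  R'_cast iron = ln(0.0261/0.0208)/(2πk) = 0.2270/(2π·49.2) = 7.343×10^-4 m·K/W
  R'_cellular glass = ln(0.0567/0.0261)/(2πk) = 0.7758/(2π·0.0612) = 2.018 m·K/W
  R'_aerogel blanket = ln(0.0729/0.0567)/(2πk) = 0.2513/(2π·0.0169) = 2.367 m·K/W
ΣR = 4.385 m·K/W
ΔT = Q'·ΣR = 3.93 × 4.385 = 17.23 K
Heat flows inward, so T_out = T_in + ΔT = 5.15 + 17.23 = 22.4 °C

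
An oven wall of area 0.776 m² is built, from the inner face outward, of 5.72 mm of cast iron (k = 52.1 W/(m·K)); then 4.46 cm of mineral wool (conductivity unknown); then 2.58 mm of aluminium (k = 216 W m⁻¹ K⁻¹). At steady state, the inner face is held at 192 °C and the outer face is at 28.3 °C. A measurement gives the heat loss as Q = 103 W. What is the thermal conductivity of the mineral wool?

ΣR = ΔT/Q = |192 − 28.3|/103 = 1.589 K/W
Known resistances:
  R_cast iron = L/(kA) = 0.00572/(52.1·0.776) = 1.415×10^-4 K/W
  R_aluminium = L/(kA) = 0.00258/(216·0.776) = 1.539×10^-5 K/W
R_mineral wool = ΣR − ΣR_known = 1.589 − 1.569×10^-4 = 1.589 K/W
L/(kA) = 1.589 ⇒ k = 0.0446/(1.589·0.776) = 0.0362 W/m·K

k = 0.0362 W/m·K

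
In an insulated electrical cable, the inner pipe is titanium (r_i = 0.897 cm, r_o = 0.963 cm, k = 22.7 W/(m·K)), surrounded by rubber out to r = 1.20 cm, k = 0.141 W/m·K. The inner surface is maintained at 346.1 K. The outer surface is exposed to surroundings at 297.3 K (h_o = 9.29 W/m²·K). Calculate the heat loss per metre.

Q' = 29.1 W/m

Series thermal resistances, inner to outer:
  R'_titanium = ln(0.00963/0.00897)/(2πk) = 0.07100/(2π·22.7) = 4.978×10^-4 m·K/W
  R'_rubber = ln(0.0120/0.00963)/(2πk) = 0.2200/(2π·0.141) = 0.2484 m·K/W
  R'_conv,out = 1/(2πr h) = 1/(2π·0.0120·9.29) = 1.428 m·K/W
ΣR = 4.978×10^-4 + 0.2484 + 1.428 = 1.677 m·K/W
Q' = ΔT/ΣR = (346.1 K − 297.3 K)/1.677 = 29.1 W/m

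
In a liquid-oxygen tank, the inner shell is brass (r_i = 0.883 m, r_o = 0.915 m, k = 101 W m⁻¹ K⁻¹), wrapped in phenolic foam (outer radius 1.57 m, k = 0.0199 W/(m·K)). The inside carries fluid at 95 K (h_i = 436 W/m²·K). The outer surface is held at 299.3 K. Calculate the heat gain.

Resistance network (inner→outer):
  R_conv,in = 1/(4πr²h) = 1/(4π·0.883²·436) = 2.341×10^-4 K/W
  R_brass = (1/0.883 − 1/0.915)/(4πk) = 0.03961/(4π·101) = 3.121×10^-5 K/W
  R_phenolic foam = (1/0.915 − 1/1.57)/(4πk) = 0.4560/(4π·0.0199) = 1.823 K/W
ΣR = 2.341×10^-4 + 3.121×10^-5 + 1.823 = 1.823 K/W
Q = ΔT/ΣR = (95 K − 299.3 K)/1.823 = -112 W
(Negative Q ⇒ heat flows inward; heat gain = 112 W.)

Q = 112 W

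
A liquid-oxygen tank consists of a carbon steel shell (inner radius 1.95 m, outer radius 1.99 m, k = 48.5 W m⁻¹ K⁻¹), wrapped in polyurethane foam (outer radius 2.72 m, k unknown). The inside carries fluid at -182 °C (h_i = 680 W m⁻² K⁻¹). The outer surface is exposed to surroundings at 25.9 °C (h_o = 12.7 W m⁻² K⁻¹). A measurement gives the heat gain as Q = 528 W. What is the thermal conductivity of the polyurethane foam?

k = 0.0273 W/m·K

ΣR = ΔT/Q = |-182 − 25.9|/528 = 0.3937 K/W
Known resistances:
  R_conv,in = 1/(4πr²h) = 1/(4π·1.95²·680) = 3.078×10^-5 K/W
  R_carbon steel = (1/1.95 − 1/1.99)/(4πk) = 0.01031/(4π·48.5) = 1.691×10^-5 K/W
  R_conv,out = 1/(4πr²h) = 1/(4π·2.72²·12.7) = 8.469×10^-4 K/W
R_polyurethane foam = ΣR − ΣR_known = 0.3937 − 8.946×10^-4 = 0.3928 K/W
(1/r₁−1/r₂)/(4πk) = 0.3928 ⇒ k = 0.1349/(4π·0.3928) = 0.0273 W/m·K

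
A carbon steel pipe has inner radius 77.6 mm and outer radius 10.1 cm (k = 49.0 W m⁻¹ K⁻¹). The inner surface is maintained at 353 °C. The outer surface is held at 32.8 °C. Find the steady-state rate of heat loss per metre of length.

Q' = 2πk·ΔT/ln(r₂/r₁) = 2π × 49.0 × 320.2 / ln(0.101/0.0776) = 3.74×10^5 W/m

Q' = 374 kW/m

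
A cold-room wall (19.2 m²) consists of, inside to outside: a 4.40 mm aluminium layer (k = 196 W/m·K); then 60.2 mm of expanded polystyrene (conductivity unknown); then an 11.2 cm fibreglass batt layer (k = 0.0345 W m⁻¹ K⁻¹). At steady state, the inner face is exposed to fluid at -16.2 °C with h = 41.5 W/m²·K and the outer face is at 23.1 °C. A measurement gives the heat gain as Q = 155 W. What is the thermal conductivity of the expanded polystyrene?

k = 0.0377 W/m·K

ΣR = ΔT/Q = |-16.2 − 23.1|/155 = 0.2535 K/W
Known resistances:
  R_conv,in = 1/(hA) = 1/(41.5·19.2) = 0.001255 K/W
  R_aluminium = L/(kA) = 0.00440/(196·19.2) = 1.169×10^-6 K/W
  R_fibreglass batt = L/(kA) = 0.112/(0.0345·19.2) = 0.1691 K/W
R_expanded polystyrene = ΣR − ΣR_known = 0.2535 − 0.1704 = 0.08310 K/W
L/(kA) = 0.08310 ⇒ k = 0.0602/(0.08310·19.2) = 0.0377 W/m·K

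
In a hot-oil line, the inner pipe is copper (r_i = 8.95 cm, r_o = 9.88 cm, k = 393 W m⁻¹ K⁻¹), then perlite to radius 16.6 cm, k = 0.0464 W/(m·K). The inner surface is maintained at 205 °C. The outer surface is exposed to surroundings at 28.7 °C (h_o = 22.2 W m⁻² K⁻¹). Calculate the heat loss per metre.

Resistance network (inner→outer):
  R'_copper = ln(0.0988/0.0895)/(2πk) = 0.09886/(2π·393) = 4.004×10^-5 m·K/W
  R'_perlite = ln(0.166/0.0988)/(2πk) = 0.5189/(2π·0.0464) = 1.780 m·K/W
  R'_conv,out = 1/(2πr h) = 1/(2π·0.166·22.2) = 0.04319 m·K/W
ΣR = 4.004×10^-5 + 1.780 + 0.04319 = 1.823 m·K/W
Q' = ΔT/ΣR = (205 °C − 28.7 °C)/1.823 = 96.7 W/m

Q' = 96.7 W/m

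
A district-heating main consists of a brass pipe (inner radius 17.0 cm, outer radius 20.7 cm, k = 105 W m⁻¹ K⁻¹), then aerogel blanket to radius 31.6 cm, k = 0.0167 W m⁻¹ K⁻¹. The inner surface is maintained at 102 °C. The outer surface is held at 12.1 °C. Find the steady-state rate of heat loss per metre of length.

Resistance network (inner→outer):
  R'_brass = ln(0.207/0.170)/(2πk) = 0.1969/(2π·105) = 2.985×10^-4 m·K/W
  R'_aerogel blanket = ln(0.316/0.207)/(2πk) = 0.4230/(2π·0.0167) = 4.032 m·K/W
ΣR = 2.985×10^-4 + 4.032 = 4.032 m·K/W
Q' = ΔT/ΣR = (102 °C − 12.1 °C)/4.032 = 22.3 W/m

Q' = 22.3 W/m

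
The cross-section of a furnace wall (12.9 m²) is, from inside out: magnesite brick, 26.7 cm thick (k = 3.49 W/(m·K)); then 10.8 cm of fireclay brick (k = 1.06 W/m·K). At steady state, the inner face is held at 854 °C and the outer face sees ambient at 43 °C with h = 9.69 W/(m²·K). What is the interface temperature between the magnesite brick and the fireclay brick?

T = 634 °C

Series thermal resistances, inner to outer:
  R_magnesite brick = L/(kA) = 0.267/(3.49·12.9) = 0.005931 K/W
  R_fireclay brick = L/(kA) = 0.108/(1.06·12.9) = 0.007898 K/W
  R_conv,out = 1/(hA) = 1/(9.69·12.9) = 0.008000 K/W
ΣR = 0.005931 + 0.007898 + 0.008000 = 0.02183 K/W
Q = ΔT/ΣR = (854 °C − 43 °C)/0.02183 = 37150 W
From the inner boundary to the magnesite brick/fireclay brick interface, ΣR_partial = 0.005931 K/W.
T_interface = T_in − Q·ΣR_partial = 854 °C − (37150)(0.005931) = 634 °C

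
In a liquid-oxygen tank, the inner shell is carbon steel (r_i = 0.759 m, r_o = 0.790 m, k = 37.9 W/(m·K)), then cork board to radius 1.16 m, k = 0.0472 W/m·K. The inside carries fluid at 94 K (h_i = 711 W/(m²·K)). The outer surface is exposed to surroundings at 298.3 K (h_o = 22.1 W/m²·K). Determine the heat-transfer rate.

Q = 299 W

Treat each layer as a resistance in series:
  R_conv,in = 1/(4πr²h) = 1/(4π·0.759²·711) = 1.943×10^-4 K/W
  R_carbon steel = (1/0.759 − 1/0.790)/(4πk) = 0.05170/(4π·37.9) = 1.086×10^-4 K/W
  R_cork board = (1/0.790 − 1/1.16)/(4πk) = 0.4038/(4π·0.0472) = 0.6807 K/W
  R_conv,out = 1/(4πr²h) = 1/(4π·1.16²·22.1) = 0.002676 K/W
ΣR = 1.943×10^-4 + 1.086×10^-4 + 0.6807 + 0.002676 = 0.6837 K/W
Q = ΔT/ΣR = (94 K − 298.3 K)/0.6837 = -299 W
(Negative Q ⇒ heat flows inward; heat gain = 299 W.)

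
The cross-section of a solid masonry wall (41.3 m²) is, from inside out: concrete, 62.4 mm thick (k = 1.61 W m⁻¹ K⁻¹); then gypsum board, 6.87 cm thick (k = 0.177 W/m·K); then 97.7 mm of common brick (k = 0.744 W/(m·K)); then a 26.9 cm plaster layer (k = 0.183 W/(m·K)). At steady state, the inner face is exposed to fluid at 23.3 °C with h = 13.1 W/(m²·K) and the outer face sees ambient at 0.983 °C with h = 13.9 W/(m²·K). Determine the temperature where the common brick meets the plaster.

T = 16.8 °C

Resistance network (inner→outer):
  R_conv,in = 1/(hA) = 1/(13.1·41.3) = 0.001848 K/W
  R_concrete = L/(kA) = 0.0624/(1.61·41.3) = 9.384×10^-4 K/W
  R_gypsum board = L/(kA) = 0.0687/(0.177·41.3) = 0.009398 K/W
  R_common brick = L/(kA) = 0.0977/(0.744·41.3) = 0.003180 K/W
  R_plaster = L/(kA) = 0.269/(0.183·41.3) = 0.03559 K/W
  R_conv,out = 1/(hA) = 1/(13.9·41.3) = 0.001742 K/W
ΣR = 0.001848 + 9.384×10^-4 + 0.009398 + 0.003180 + 0.03559 + 0.001742 = 0.05270 K/W
Q = ΔT/ΣR = (23.3 °C − 0.983 °C)/0.05270 = 423.5 W
From the inner boundary to the common brick/plaster interface, ΣR_partial = 0.01536 K/W.
T_interface = T_in − Q·ΣR_partial = 23.3 °C − (423.5)(0.01536) = 16.8 °C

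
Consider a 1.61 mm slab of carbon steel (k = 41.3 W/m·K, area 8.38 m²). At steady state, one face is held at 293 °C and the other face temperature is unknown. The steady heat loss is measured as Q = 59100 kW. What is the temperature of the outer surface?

T_out = 18.1 °C

Series resistances:
  R_carbon steel = L/(kA) = 0.00161/(41.3·8.38) = 4.652×10^-6 K/W
ΣR = 4.652×10^-6 K/W
ΔT = Q·ΣR = 5.91×10^7 × 4.652×10^-6 = 274.9 K
Heat flows outward, so T_out = T_in − ΔT = 293 − 274.9 = 18.1 °C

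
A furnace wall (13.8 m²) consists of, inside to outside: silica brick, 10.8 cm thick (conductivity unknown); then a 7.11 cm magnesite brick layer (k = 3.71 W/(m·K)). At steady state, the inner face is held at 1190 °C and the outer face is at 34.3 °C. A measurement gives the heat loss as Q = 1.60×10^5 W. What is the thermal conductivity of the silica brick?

k = 1.34 W/m·K

ΣR = ΔT/Q = |1190 − 34.3|/1.60×10^5 = 0.007223 K/W
Known resistances:
  R_magnesite brick = L/(kA) = 0.0711/(3.71·13.8) = 0.001389 K/W
R_silica brick = ΣR − ΣR_known = 0.007223 − 0.001389 = 0.005834 K/W
L/(kA) = 0.005834 ⇒ k = 0.108/(0.005834·13.8) = 1.34 W/m·K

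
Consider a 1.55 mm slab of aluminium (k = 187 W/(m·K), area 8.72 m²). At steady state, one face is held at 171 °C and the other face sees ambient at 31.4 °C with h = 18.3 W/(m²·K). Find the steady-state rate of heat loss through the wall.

Series thermal resistances, inner to outer:
  R_aluminium = L/(kA) = 0.00155/(187·8.72) = 9.505×10^-7 K/W
  R_conv,out = 1/(hA) = 1/(18.3·8.72) = 0.006267 K/W
ΣR = 9.505×10^-7 + 0.006267 = 0.006268 K/W
Q = ΔT/ΣR = (171 °C − 31.4 °C)/0.006268 = 22300 W

Q = 22.3 kW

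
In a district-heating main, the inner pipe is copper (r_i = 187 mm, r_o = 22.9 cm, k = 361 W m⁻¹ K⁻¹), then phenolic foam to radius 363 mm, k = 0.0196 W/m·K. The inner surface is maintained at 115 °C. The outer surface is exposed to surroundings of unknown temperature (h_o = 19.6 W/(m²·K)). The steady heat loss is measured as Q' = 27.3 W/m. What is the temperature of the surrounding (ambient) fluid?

Series resistances:
  R'_copper = ln(0.229/0.187)/(2πk) = 0.2026/(2π·361) = 8.933×10^-5 m·K/W
  R'_phenolic foam = ln(0.363/0.229)/(2πk) = 0.4607/(2π·0.0196) = 3.741 m·K/W
  R'_conv,out = 1/(2πr h) = 1/(2π·0.363·19.6) = 0.02237 m·K/W
ΣR = 3.763 m·K/W
ΔT = Q'·ΣR = 27.3 × 3.763 = 102.7 K
Heat flows outward, so T_out = T_in − ΔT = 115 − 102.7 = 12.3 °C

T_out = 12.3 °C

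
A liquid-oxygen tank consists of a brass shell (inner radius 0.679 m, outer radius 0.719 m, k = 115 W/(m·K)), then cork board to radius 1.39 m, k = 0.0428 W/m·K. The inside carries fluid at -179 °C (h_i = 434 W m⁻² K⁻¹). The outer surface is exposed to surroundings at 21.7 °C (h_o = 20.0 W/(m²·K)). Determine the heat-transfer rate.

Q = 160 W

Treat each layer as a resistance in series:
  R_conv,in = 1/(4πr²h) = 1/(4π·0.679²·434) = 3.977×10^-4 K/W
  R_brass = (1/0.679 − 1/0.719)/(4πk) = 0.08193/(4π·115) = 5.670×10^-5 K/W
  R_cork board = (1/0.719 − 1/1.39)/(4πk) = 0.6714/(4π·0.0428) = 1.248 K/W
  R_conv,out = 1/(4πr²h) = 1/(4π·1.39²·20.0) = 0.002059 K/W
ΣR = 3.977×10^-4 + 5.670×10^-5 + 1.248 + 0.002059 = 1.251 K/W
Q = ΔT/ΣR = (-179 °C − 21.7 °C)/1.251 = -160 W
(Negative Q ⇒ heat flows inward; heat gain = 160 W.)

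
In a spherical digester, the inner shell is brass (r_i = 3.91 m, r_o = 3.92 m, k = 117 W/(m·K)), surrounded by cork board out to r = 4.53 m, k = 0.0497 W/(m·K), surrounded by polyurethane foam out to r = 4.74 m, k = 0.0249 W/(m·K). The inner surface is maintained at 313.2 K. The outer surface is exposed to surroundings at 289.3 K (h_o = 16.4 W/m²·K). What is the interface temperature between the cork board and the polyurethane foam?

Series thermal resistances, inner to outer:
  R_brass = (1/3.91 − 1/3.92)/(4πk) = 6.524×10^-4/(4π·117) = 4.438×10^-7 K/W
  R_cork board = (1/3.92 − 1/4.53)/(4πk) = 0.03435/(4π·0.0497) = 0.05500 K/W
  R_polyurethane foam = (1/4.53 − 1/4.74)/(4πk) = 0.009780/(4π·0.0249) = 0.03126 K/W
  R_conv,out = 1/(4πr²h) = 1/(4π·4.74²·16.4) = 2.160×10^-4 K/W
ΣR = 4.438×10^-7 + 0.05500 + 0.03126 + 2.160×10^-4 = 0.08648 K/W
Q = ΔT/ΣR = (313.2 K − 289.3 K)/0.08648 = 276.4 W
From the inner boundary to the cork board/polyurethane foam interface, ΣR_partial = 0.05500 K/W.
T_interface = T_in − Q·ΣR_partial = 313.2 K − (276.4)(0.05500) = 298.0 K

T = 298.0 K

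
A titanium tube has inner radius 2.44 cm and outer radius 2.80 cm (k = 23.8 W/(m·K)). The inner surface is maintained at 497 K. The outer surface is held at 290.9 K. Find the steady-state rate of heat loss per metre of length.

Q' = 2πk·ΔT/ln(r₂/r₁) = 2π × 23.8 × 206.1 / ln(0.0280/0.0244) = 2.24×10^5 W/m

Q' = 2.24×10^5 W/m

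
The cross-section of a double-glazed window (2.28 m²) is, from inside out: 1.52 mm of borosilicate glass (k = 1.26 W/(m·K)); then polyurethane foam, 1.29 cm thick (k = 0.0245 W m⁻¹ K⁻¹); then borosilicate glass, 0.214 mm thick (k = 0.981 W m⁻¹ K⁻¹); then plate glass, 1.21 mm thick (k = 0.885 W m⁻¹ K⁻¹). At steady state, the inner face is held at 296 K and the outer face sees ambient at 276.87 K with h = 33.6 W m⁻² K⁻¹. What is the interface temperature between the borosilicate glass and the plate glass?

Series thermal resistances, inner to outer:
  R_borosilicate glass = L/(kA) = 0.00152/(1.26·2.28) = 5.291×10^-4 K/W
  R_polyurethane foam = L/(kA) = 0.0129/(0.0245·2.28) = 0.2309 K/W
  R_borosilicate glass = L/(kA) = 2.14×10^-4/(0.981·2.28) = 9.568×10^-5 K/W
  R_plate glass = L/(kA) = 0.00121/(0.885·2.28) = 5.997×10^-4 K/W
  R_conv,out = 1/(hA) = 1/(33.6·2.28) = 0.01305 K/W
ΣR = 5.291×10^-4 + 0.2309 + 9.568×10^-5 + 5.997×10^-4 + 0.01305 = 0.2452 K/W
Q = ΔT/ΣR = (296 K − 276.87 K)/0.2452 = 78.02 W
From the inner boundary to the borosilicate glass/plate glass interface, ΣR_partial = 0.2315 K/W.
T_interface = T_in − Q·ΣR_partial = 296 K − (78.02)(0.2315) = 277.94 K

T = 277.94 K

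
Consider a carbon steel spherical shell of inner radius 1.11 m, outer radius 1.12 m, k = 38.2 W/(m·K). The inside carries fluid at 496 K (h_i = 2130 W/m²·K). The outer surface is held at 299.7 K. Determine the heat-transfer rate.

Q = 4.17×10^6 W

Series thermal resistances, inner to outer:
  R_conv,in = 1/(4πr²h) = 1/(4π·1.11²·2130) = 3.032×10^-5 K/W
  R_carbon steel = (1/1.11 − 1/1.12)/(4πk) = 0.008044/(4π·38.2) = 1.676×10^-5 K/W
ΣR = 3.032×10^-5 + 1.676×10^-5 = 4.708×10^-5 K/W
Q = ΔT/ΣR = (496 K − 299.7 K)/4.708×10^-5 = 4.17×10^6 W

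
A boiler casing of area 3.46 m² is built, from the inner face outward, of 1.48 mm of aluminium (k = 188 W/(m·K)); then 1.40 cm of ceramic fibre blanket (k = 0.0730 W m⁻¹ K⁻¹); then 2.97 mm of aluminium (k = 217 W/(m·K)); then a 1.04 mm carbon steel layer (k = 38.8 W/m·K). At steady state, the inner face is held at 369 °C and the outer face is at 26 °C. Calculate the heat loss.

Treat each layer as a resistance in series:
  R_aluminium = L/(kA) = 0.00148/(188·3.46) = 2.275×10^-6 K/W
  R_ceramic fibre blanket = L/(kA) = 0.0140/(0.0730·3.46) = 0.05543 K/W
  R_aluminium = L/(kA) = 0.00297/(217·3.46) = 3.956×10^-6 K/W
  R_carbon steel = L/(kA) = 0.00104/(38.8·3.46) = 7.747×10^-6 K/W
ΣR = 2.275×10^-6 + 0.05543 + 3.956×10^-6 + 7.747×10^-6 = 0.05544 K/W
Q = ΔT/ΣR = (369 °C − 26 °C)/0.05544 = 6190 W

Q = 6190 W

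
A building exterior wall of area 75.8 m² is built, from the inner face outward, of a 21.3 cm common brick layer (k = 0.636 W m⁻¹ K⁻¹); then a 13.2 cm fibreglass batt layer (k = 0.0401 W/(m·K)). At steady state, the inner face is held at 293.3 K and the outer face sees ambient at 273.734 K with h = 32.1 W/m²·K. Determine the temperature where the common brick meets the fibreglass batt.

T = 291.5 K

Treat each layer as a resistance in series:
  R_common brick = L/(kA) = 0.213/(0.636·75.8) = 0.004418 K/W
  R_fibreglass batt = L/(kA) = 0.132/(0.0401·75.8) = 0.04343 K/W
  R_conv,out = 1/(hA) = 1/(32.1·75.8) = 4.110×10^-4 K/W
ΣR = 0.004418 + 0.04343 + 4.110×10^-4 = 0.04826 K/W
Q = ΔT/ΣR = (293.3 K − 273.734 K)/0.04826 = 405.4 W
From the inner boundary to the common brick/fibreglass batt interface, ΣR_partial = 0.004418 K/W.
T_interface = T_in − Q·ΣR_partial = 293.3 K − (405.4)(0.004418) = 291.5 K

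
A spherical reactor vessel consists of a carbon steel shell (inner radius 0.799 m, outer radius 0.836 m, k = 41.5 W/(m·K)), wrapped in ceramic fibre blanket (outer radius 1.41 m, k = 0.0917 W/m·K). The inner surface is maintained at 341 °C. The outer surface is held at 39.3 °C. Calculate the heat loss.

Q = 714 W

Resistance network (inner→outer):
  R_carbon steel = (1/0.799 − 1/0.836)/(4πk) = 0.05539/(4π·41.5) = 1.062×10^-4 K/W
  R_ceramic fibre blanket = (1/0.836 − 1/1.41)/(4πk) = 0.4870/(4π·0.0917) = 0.4226 K/W
ΣR = 1.062×10^-4 + 0.4226 = 0.4227 K/W
Q = ΔT/ΣR = (341 °C − 39.3 °C)/0.4227 = 714 W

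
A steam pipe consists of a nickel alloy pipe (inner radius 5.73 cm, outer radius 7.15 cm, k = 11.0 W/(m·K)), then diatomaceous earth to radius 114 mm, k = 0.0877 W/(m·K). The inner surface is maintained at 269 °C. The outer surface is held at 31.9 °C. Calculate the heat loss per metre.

Treat each layer as a resistance in series:
  R'_nickel alloy = ln(0.0715/0.0573)/(2πk) = 0.2214/(2π·11.0) = 0.003203 m·K/W
  R'_diatomaceous earth = ln(0.114/0.0715)/(2πk) = 0.4665/(2π·0.0877) = 0.8466 m·K/W
ΣR = 0.003203 + 0.8466 = 0.8498 m·K/W
Q' = ΔT/ΣR = (269 °C − 31.9 °C)/0.8498 = 279 W/m

Q' = 279 W/m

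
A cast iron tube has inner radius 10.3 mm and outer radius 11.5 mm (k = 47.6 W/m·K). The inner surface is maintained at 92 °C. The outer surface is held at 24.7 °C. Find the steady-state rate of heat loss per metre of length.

Q' = 2πk·ΔT/ln(r₂/r₁) = 2π × 47.6 × 67.3 / ln(0.0115/0.0103) = 1.83×10^5 W/m

Q' = 183 kW/m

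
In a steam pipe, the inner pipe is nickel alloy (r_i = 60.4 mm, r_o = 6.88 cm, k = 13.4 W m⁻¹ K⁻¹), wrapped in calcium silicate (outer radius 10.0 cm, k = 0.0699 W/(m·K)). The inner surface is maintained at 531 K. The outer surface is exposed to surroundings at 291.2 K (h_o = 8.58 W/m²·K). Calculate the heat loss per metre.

Q' = 231 W/m

Resistance network (inner→outer):
  R'_nickel alloy = ln(0.0688/0.0604)/(2πk) = 0.1302/(2π·13.4) = 0.001547 m·K/W
  R'_calcium silicate = ln(0.100/0.0688)/(2πk) = 0.3740/(2π·0.0699) = 0.8515 m·K/W
  R'_conv,out = 1/(2πr h) = 1/(2π·0.100·8.58) = 0.1855 m·K/W
ΣR = 0.001547 + 0.8515 + 0.1855 = 1.039 m·K/W
Q' = ΔT/ΣR = (531 K − 291.2 K)/1.039 = 231 W/m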